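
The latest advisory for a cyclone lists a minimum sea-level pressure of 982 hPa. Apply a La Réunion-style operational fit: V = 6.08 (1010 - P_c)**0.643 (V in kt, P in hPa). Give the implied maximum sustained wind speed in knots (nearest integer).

ΔP = 1010 − 982 = 28 hPa.
28^0.643 ≈ 8.522.
V ≈ 6.08 × 8.522 ≈ 51.8 kt.

52 kt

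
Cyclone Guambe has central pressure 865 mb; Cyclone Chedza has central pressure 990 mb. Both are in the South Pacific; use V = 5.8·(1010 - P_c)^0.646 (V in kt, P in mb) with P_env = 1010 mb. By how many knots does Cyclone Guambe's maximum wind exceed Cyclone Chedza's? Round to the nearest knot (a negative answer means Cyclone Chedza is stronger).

104 kt

Cyclone Guambe: ΔP = 145; V ≈ 5.8 × 145^0.646 ≈ 144.43 kt.
Cyclone Chedza: ΔP = 20; V ≈ 5.8 × 20^0.646 ≈ 40.17 kt.
Difference ≈ 144.43 − 40.17 = 104.26 → 104 kt.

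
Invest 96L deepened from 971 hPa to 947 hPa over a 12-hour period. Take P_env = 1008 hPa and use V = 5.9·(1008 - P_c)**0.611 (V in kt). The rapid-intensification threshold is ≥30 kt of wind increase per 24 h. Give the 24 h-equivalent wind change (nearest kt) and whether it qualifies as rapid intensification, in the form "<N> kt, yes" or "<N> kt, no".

V₁: ΔP = 37, V ≈ 5.9 × 37^0.611 ≈ 53.58 kt.
V₂: ΔP = 61, V ≈ 5.9 × 61^0.611 ≈ 72.73 kt.
ΔV over 12 h = 19.15 kt → 24 h equivalent = 19.15 × 24/12 ≈ 38.30 kt.
38 kt ≥ 30 kt ⇒ rapid intensification.

38 kt, yes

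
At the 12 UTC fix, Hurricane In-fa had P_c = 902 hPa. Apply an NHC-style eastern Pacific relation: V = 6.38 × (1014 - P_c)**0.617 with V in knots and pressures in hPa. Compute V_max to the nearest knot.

ΔP = 1014 − 902 = 112 hPa.
112^0.617 ≈ 18.381.
V ≈ 6.38 × 18.381 ≈ 117.3 kt.

117 kt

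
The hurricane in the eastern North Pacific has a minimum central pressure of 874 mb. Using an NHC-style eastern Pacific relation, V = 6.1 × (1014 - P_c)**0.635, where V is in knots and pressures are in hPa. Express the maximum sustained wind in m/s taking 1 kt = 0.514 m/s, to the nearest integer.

72 m/s

ΔP = 1014 − 874 = 140 mb.
V ≈ 6.1 × 140^0.635 = 6.1 × 23.056 ≈ 140.644 kt.
140.644 × 0.514 ≈ 72.29 m/s → 72 m/s.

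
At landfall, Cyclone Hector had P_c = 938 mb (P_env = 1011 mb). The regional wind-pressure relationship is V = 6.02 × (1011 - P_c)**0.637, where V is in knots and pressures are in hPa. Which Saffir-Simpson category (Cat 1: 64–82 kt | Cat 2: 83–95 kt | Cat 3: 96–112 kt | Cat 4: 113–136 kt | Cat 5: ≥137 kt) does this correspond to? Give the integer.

ΔP = 1011 − 938 = 73 mb.
V ≈ 6.02 × 73^0.637 = 6.02 × 15.38 ≈ 93 kt.
93 kt falls in the Category 2 band.

2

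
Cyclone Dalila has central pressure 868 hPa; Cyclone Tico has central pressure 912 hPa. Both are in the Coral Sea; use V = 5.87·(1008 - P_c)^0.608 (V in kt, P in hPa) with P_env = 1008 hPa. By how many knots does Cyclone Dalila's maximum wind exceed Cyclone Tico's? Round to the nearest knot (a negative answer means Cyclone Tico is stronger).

Cyclone Dalila: ΔP = 140; V ≈ 5.87 × 140^0.608 ≈ 118.44 kt.
Cyclone Tico: ΔP = 96; V ≈ 5.87 × 96^0.608 ≈ 94.16 kt.
Difference ≈ 118.44 − 94.16 = 24.28 → 24 kt.

24 kt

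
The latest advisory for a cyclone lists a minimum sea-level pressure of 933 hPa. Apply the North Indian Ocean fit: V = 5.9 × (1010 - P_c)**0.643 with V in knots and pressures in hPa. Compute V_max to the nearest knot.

ΔP = 1010 − 933 = 77 hPa.
77^0.643 ≈ 16.331.
V ≈ 5.9 × 16.331 ≈ 96.4 kt.

96 kt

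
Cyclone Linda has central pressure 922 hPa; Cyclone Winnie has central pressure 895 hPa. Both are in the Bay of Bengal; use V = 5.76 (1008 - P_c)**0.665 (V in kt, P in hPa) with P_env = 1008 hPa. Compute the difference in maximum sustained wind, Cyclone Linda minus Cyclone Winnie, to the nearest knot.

-22 kt

Cyclone Linda: ΔP = 86; V ≈ 5.76 × 86^0.665 ≈ 111.39 kt.
Cyclone Winnie: ΔP = 113; V ≈ 5.76 × 113^0.665 ≈ 133.57 kt.
Difference ≈ 111.39 − 133.57 = -22.18 → -22 kt.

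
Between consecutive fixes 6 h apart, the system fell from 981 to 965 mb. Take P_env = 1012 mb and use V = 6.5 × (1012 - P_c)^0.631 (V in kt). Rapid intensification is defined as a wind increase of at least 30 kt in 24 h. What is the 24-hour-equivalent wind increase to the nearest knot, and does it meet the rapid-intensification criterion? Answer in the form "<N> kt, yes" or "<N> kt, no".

V₁: ΔP = 31, V ≈ 6.5 × 31^0.631 ≈ 56.75 kt.
V₂: ΔP = 47, V ≈ 6.5 × 47^0.631 ≈ 73.79 kt.
ΔV over 6 h = 17.04 kt → 24 h equivalent = 17.04 × 24/6 ≈ 68.16 kt.
68 kt ≥ 30 kt ⇒ rapid intensification.

68 kt, yes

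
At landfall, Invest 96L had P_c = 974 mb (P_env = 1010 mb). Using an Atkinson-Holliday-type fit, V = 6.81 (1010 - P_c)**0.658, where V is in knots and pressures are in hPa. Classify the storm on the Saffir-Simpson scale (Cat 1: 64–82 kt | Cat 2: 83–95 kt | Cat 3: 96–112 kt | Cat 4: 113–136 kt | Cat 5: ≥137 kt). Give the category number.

1

ΔP = 1010 − 974 = 36 mb.
V ≈ 6.81 × 36^0.658 = 6.81 × 10.57 ≈ 72 kt.
72 kt falls in the Category 1 band.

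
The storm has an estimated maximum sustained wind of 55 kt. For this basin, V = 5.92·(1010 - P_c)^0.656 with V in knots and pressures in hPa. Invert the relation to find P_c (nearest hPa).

980 hPa

ΔP = (V / 5.92)^(1/0.656) = (55/5.92)^1.524.
55/5.92 = 9.291; 9.291^1.524 ≈ 29.90 hPa.
P_c = 1010 − 29.90 = 980.10 ≈ 980 hPa.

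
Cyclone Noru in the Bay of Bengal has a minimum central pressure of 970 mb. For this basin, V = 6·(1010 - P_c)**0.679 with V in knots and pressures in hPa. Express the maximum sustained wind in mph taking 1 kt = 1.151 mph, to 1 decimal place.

ΔP = 1010 − 970 = 40 mb.
V ≈ 6 × 40^0.679 = 6 × 12.240 ≈ 73.443 kt.
73.443 × 1.151 ≈ 84.53 mph → 84.5 mph.

84.5 mph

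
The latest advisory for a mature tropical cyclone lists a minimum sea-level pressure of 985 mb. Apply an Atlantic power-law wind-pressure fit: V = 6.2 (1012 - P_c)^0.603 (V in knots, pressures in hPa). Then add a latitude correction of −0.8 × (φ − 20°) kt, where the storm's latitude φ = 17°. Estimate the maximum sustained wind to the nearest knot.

ΔP = 1012 − 985 = 27 mb.
27^0.603 ≈ 7.296.
V ≈ 6.2 × 7.296 ≈ 45.2 kt.
Latitude correction: −0.8 × (17 − 20) = 2.4 kt.
Corrected V ≈ 47.6 kt → 48 kt.

48 kt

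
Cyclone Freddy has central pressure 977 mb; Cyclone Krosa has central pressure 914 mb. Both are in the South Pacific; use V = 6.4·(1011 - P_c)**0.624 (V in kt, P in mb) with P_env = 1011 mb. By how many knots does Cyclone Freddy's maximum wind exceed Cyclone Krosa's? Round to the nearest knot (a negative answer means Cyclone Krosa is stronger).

Cyclone Freddy: ΔP = 34; V ≈ 6.4 × 34^0.624 ≈ 57.79 kt.
Cyclone Krosa: ΔP = 97; V ≈ 6.4 × 97^0.624 ≈ 111.15 kt.
Difference ≈ 57.79 − 111.15 = -53.36 → -53 kt.

-53 kt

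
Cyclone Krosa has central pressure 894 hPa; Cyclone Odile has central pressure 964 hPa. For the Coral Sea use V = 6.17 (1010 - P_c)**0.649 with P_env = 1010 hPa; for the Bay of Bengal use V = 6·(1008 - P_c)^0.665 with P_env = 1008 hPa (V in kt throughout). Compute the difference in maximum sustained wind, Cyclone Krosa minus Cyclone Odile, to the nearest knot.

Cyclone Krosa: ΔP = 116; V ≈ 6.17 × 116^0.649 ≈ 134.93 kt.
Cyclone Odile: ΔP = 44; V ≈ 6 × 44^0.665 ≈ 74.31 kt.
Difference ≈ 134.93 − 74.31 = 60.62 → 61 kt.

61 kt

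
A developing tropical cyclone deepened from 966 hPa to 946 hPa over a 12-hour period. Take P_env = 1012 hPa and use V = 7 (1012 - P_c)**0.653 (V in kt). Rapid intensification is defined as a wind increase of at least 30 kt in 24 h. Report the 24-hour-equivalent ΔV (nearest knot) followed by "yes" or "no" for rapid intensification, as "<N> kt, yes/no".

V₁: ΔP = 46, V ≈ 7 × 46^0.653 ≈ 85.29 kt.
V₂: ΔP = 66, V ≈ 7 × 66^0.653 ≈ 107.96 kt.
ΔV over 12 h = 22.67 kt → 24 h equivalent = 22.67 × 24/12 ≈ 45.34 kt.
45 kt ≥ 30 kt ⇒ rapid intensification.

45 kt, yes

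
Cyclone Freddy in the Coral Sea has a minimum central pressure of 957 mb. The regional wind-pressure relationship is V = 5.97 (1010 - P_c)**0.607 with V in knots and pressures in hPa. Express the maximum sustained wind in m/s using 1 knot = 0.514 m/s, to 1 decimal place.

34.2 m/s

ΔP = 1010 − 957 = 53 mb.
V ≈ 5.97 × 53^0.607 = 5.97 × 11.134 ≈ 66.468 kt.
66.468 × 0.514 ≈ 34.16 m/s → 34.2 m/s.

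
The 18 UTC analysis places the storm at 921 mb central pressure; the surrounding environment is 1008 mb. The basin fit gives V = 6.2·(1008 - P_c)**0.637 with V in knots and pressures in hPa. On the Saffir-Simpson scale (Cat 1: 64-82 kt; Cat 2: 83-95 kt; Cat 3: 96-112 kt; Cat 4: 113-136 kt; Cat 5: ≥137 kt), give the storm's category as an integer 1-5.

3

ΔP = 1008 − 921 = 87 mb.
V ≈ 6.2 × 87^0.637 = 6.2 × 17.20 ≈ 107 kt.
107 kt falls in the Category 3 band.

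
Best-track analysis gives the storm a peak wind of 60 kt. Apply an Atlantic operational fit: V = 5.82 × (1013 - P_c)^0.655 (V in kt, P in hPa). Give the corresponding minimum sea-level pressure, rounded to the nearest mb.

978 mb

ΔP = (V / 5.82)^(1/0.655) = (60/5.82)^1.527.
60/5.82 = 10.309; 10.309^1.527 ≈ 35.23 mb.
P_c = 1013 − 35.23 = 977.77 ≈ 978 mb.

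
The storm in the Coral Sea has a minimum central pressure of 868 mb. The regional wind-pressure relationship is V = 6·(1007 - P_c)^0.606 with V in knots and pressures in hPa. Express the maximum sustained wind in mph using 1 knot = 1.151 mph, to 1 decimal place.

137.4 mph

ΔP = 1007 − 868 = 139 mb.
V ≈ 6 × 139^0.606 = 6 × 19.891 ≈ 119.349 kt.
119.349 × 1.151 ≈ 137.37 mph → 137.4 mph.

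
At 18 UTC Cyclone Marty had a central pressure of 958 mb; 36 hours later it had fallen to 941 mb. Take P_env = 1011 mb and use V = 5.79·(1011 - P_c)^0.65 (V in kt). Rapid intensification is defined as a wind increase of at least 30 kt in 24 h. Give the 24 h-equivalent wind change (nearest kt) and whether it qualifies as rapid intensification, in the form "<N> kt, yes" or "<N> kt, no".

10 kt, no

V₁: ΔP = 53, V ≈ 5.79 × 53^0.65 ≈ 76.46 kt.
V₂: ΔP = 70, V ≈ 5.79 × 70^0.65 ≈ 91.62 kt.
ΔV over 36 h = 15.16 kt → 24 h equivalent = 15.16 × 24/36 ≈ 10.11 kt.
10 kt < 30 kt ⇒ not rapid intensification.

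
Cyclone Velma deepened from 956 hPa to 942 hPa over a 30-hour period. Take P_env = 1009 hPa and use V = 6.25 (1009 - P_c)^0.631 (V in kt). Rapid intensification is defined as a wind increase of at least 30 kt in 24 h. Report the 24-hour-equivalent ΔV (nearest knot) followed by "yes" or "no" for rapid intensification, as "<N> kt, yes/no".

V₁: ΔP = 53, V ≈ 6.25 × 53^0.631 ≈ 76.54 kt.
V₂: ΔP = 67, V ≈ 6.25 × 67^0.631 ≈ 88.74 kt.
ΔV over 30 h = 12.20 kt → 24 h equivalent = 12.20 × 24/30 ≈ 9.76 kt.
10 kt < 30 kt ⇒ not rapid intensification.

10 kt, no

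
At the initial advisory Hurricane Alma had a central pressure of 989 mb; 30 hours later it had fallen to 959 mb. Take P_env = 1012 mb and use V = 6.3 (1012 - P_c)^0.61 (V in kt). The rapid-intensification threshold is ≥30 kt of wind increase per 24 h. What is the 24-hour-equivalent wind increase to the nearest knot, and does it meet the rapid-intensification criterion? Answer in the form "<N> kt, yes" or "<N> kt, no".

23 kt, no

V₁: ΔP = 23, V ≈ 6.3 × 23^0.61 ≈ 42.66 kt.
V₂: ΔP = 53, V ≈ 6.3 × 53^0.61 ≈ 70.98 kt.
ΔV over 30 h = 28.32 kt → 24 h equivalent = 28.32 × 24/30 ≈ 22.66 kt.
23 kt < 30 kt ⇒ not rapid intensification.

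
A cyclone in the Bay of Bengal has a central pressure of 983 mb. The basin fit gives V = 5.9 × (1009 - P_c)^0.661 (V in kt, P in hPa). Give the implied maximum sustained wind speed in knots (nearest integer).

ΔP = 1009 − 983 = 26 mb.
26^0.661 ≈ 8.616.
V ≈ 5.9 × 8.616 ≈ 50.8 kt.

51 kt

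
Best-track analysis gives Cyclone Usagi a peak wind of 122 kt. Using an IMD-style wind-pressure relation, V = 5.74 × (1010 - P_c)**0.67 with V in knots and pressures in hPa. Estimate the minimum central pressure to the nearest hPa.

914 hPa

ΔP = (V / 5.74)^(1/0.67) = (122/5.74)^1.493.
122/5.74 = 21.254; 21.254^1.493 ≈ 95.78 hPa.
P_c = 1010 − 95.78 = 914.22 ≈ 914 hPa.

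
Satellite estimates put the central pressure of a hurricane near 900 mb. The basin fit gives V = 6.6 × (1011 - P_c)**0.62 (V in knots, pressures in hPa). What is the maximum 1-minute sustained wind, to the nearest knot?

122 kt

ΔP = 1011 − 900 = 111 mb.
111^0.62 ≈ 18.540.
V ≈ 6.6 × 18.540 ≈ 122.4 kt.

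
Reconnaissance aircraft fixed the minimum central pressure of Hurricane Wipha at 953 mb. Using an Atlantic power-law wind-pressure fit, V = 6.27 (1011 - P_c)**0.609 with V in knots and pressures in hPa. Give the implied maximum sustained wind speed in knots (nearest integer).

74 kt

ΔP = 1011 − 953 = 58 mb.
58^0.609 ≈ 11.856.
V ≈ 6.27 × 11.856 ≈ 74.3 kt.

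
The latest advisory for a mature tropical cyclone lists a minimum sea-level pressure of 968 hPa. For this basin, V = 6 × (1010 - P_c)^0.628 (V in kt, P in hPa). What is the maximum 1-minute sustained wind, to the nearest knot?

63 kt

ΔP = 1010 − 968 = 42 hPa.
42^0.628 ≈ 10.457.
V ≈ 6 × 10.457 ≈ 62.7 kt.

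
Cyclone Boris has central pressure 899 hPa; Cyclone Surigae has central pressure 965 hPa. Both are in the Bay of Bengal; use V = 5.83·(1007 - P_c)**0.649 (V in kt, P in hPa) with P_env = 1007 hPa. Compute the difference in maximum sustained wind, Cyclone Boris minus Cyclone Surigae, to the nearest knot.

56 kt

Cyclone Boris: ΔP = 108; V ≈ 5.83 × 108^0.649 ≈ 121.72 kt.
Cyclone Surigae: ΔP = 42; V ≈ 5.83 × 42^0.649 ≈ 65.94 kt.
Difference ≈ 121.72 − 65.94 = 55.78 → 56 kt.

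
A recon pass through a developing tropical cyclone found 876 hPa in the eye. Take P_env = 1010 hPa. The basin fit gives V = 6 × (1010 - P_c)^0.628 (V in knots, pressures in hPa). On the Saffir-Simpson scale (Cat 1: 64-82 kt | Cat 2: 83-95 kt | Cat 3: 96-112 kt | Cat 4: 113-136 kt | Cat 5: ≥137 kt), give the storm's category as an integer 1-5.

4

ΔP = 1010 − 876 = 134 hPa.
V ≈ 6 × 134^0.628 = 6 × 21.67 ≈ 130 kt.
130 kt falls in the Category 4 band.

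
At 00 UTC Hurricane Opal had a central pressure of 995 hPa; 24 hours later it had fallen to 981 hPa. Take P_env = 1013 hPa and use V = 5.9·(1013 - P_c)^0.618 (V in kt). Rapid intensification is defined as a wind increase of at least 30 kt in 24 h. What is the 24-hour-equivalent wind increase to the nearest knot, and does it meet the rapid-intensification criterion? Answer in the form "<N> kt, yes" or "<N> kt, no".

V₁: ΔP = 18, V ≈ 5.9 × 18^0.618 ≈ 35.21 kt.
V₂: ΔP = 32, V ≈ 5.9 × 32^0.618 ≈ 50.24 kt.
ΔV over 24 h = 15.03 kt → 24 h equivalent = 15.03 × 24/24 ≈ 15.03 kt.
15 kt < 30 kt ⇒ not rapid intensification.

15 kt, no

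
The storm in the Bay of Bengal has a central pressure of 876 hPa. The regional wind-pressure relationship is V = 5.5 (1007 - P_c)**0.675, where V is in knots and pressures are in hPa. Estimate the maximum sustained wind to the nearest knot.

148 kt

ΔP = 1007 − 876 = 131 hPa.
131^0.675 ≈ 26.863.
V ≈ 5.5 × 26.863 ≈ 147.7 kt.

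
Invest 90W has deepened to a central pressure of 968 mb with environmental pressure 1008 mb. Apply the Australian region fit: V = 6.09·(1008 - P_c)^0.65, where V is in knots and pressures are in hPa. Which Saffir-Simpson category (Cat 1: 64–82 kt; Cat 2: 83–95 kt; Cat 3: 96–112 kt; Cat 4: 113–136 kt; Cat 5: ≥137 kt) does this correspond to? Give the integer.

1

ΔP = 1008 − 968 = 40 mb.
V ≈ 6.09 × 40^0.65 = 6.09 × 11.00 ≈ 67 kt.
67 kt falls in the Category 1 band.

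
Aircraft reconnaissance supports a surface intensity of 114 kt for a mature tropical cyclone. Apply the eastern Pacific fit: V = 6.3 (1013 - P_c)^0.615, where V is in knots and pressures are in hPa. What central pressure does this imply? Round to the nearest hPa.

902 hPa

ΔP = (V / 6.3)^(1/0.615) = (114/6.3)^1.626.
114/6.3 = 18.095; 18.095^1.626 ≈ 110.87 hPa.
P_c = 1013 − 110.87 = 902.13 ≈ 902 hPa.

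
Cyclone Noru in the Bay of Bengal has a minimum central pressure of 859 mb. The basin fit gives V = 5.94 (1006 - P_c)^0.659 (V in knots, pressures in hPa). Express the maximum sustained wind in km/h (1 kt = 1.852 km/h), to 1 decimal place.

ΔP = 1006 − 859 = 147 mb.
V ≈ 5.94 × 147^0.659 = 5.94 × 26.808 ≈ 159.239 kt.
159.239 × 1.852 ≈ 294.91 km/h → 294.9 km/h.

294.9 km/h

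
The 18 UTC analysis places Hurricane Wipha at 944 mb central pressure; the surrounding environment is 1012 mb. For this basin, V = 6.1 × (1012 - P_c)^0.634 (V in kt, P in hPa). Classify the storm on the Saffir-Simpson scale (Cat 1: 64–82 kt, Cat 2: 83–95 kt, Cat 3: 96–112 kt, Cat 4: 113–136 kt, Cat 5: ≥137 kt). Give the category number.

2

ΔP = 1012 − 944 = 68 mb.
V ≈ 6.1 × 68^0.634 = 6.1 × 14.51 ≈ 89 kt.
89 kt falls in the Category 2 band.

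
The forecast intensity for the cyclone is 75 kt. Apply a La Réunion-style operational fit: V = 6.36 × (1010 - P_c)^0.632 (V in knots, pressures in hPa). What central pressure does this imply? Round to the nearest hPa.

ΔP = (V / 6.36)^(1/0.632) = (75/6.36)^1.582.
75/6.36 = 11.792; 11.792^1.582 ≈ 49.61 hPa.
P_c = 1010 − 49.61 = 960.39 ≈ 960 hPa.

960 hPa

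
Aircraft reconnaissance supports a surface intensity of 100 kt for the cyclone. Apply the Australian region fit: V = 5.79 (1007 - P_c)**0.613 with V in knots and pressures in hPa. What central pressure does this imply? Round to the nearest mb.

ΔP = (V / 5.79)^(1/0.613) = (100/5.79)^1.631.
100/5.79 = 17.271; 17.271^1.631 ≈ 104.34 mb.
P_c = 1007 − 104.34 = 902.66 ≈ 903 mb.

903 mb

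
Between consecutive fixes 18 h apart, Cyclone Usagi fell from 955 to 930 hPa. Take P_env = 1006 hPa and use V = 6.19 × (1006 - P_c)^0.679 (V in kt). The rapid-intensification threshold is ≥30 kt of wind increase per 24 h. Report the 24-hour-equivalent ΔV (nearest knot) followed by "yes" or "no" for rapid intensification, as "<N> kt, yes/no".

V₁: ΔP = 51, V ≈ 6.19 × 51^0.679 ≈ 89.36 kt.
V₂: ΔP = 76, V ≈ 6.19 × 76^0.679 ≈ 117.16 kt.
ΔV over 18 h = 27.80 kt → 24 h equivalent = 27.80 × 24/18 ≈ 37.07 kt.
37 kt ≥ 30 kt ⇒ rapid intensification.

37 kt, yes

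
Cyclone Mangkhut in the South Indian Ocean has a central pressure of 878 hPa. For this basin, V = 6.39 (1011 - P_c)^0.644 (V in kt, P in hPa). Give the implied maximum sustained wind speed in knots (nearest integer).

149 kt

ΔP = 1011 − 878 = 133 hPa.
133^0.644 ≈ 23.322.
V ≈ 6.39 × 23.322 ≈ 149.0 kt.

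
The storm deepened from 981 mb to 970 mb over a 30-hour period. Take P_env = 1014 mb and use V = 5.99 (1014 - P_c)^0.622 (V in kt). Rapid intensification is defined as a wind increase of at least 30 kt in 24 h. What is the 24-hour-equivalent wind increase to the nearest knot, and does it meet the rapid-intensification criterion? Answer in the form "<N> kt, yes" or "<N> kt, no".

8 kt, no

V₁: ΔP = 33, V ≈ 5.99 × 33^0.622 ≈ 52.72 kt.
V₂: ΔP = 44, V ≈ 5.99 × 44^0.622 ≈ 63.05 kt.
ΔV over 30 h = 10.33 kt → 24 h equivalent = 10.33 × 24/30 ≈ 8.26 kt.
8 kt < 30 kt ⇒ not rapid intensification.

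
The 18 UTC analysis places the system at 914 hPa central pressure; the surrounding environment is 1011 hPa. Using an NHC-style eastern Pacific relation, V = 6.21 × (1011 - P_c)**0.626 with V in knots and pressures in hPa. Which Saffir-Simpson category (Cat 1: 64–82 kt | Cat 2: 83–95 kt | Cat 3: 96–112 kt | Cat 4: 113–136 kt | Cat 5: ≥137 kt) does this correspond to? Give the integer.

ΔP = 1011 − 914 = 97 hPa.
V ≈ 6.21 × 97^0.626 = 6.21 × 17.53 ≈ 109 kt.
109 kt falls in the Category 3 band.

3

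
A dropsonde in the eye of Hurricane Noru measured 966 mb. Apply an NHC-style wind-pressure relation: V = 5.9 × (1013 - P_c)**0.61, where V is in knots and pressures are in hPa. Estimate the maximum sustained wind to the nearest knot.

62 kt

ΔP = 1013 − 966 = 47 mb.
47^0.61 ≈ 10.471.
V ≈ 5.9 × 10.471 ≈ 61.8 kt.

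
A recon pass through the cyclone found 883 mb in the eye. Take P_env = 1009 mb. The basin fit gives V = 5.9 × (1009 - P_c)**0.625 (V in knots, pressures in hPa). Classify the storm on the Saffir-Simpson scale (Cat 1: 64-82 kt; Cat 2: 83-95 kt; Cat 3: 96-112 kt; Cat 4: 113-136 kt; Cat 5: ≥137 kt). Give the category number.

4

ΔP = 1009 − 883 = 126 mb.
V ≈ 5.9 × 126^0.625 = 5.9 × 20.55 ≈ 121 kt.
121 kt falls in the Category 4 band.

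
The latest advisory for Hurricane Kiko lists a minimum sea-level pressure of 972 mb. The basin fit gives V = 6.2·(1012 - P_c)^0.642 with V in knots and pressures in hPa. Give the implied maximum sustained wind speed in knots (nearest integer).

66 kt

ΔP = 1012 − 972 = 40 mb.
40^0.642 ≈ 10.679.
V ≈ 6.2 × 10.679 ≈ 66.2 kt.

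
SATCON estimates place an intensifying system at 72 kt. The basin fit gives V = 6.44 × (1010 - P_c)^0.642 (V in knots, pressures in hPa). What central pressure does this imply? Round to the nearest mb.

967 mb

ΔP = (V / 6.44)^(1/0.642) = (72/6.44)^1.558.
72/6.44 = 11.180; 11.180^1.558 ≈ 42.96 mb.
P_c = 1010 − 42.96 = 967.04 ≈ 967 mb.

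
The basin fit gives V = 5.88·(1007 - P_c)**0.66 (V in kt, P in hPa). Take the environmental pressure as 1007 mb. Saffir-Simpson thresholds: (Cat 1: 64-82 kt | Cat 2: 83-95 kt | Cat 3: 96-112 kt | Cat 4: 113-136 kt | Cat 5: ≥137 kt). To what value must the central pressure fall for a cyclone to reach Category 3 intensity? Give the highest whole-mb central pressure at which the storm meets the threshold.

Category 3 begins at V = 96 kt.
Required ΔP = (96/5.88)^(1/0.66) = 16.327^1.515 ≈ 68.82 mb.
P_c ≤ 1007 − 68.82 = 938.18, so the highest integer P_c is 938 mb.

938 mb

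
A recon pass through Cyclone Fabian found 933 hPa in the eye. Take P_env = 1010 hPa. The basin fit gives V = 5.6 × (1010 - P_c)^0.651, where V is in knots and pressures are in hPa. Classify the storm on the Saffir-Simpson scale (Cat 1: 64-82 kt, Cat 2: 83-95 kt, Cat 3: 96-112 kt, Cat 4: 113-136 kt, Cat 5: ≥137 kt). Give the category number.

ΔP = 1010 − 933 = 77 hPa.
V ≈ 5.6 × 77^0.651 = 5.6 × 16.91 ≈ 95 kt.
95 kt falls in the Category 2 band.

2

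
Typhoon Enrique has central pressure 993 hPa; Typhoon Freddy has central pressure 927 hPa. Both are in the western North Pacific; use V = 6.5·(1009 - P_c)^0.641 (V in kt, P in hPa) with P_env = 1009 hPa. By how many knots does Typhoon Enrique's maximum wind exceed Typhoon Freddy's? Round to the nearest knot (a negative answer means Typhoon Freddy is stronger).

-71 kt

Typhoon Enrique: ΔP = 16; V ≈ 6.5 × 16^0.641 ≈ 38.44 kt.
Typhoon Freddy: ΔP = 82; V ≈ 6.5 × 82^0.641 ≈ 109.56 kt.
Difference ≈ 38.44 − 109.56 = -71.12 → -71 kt.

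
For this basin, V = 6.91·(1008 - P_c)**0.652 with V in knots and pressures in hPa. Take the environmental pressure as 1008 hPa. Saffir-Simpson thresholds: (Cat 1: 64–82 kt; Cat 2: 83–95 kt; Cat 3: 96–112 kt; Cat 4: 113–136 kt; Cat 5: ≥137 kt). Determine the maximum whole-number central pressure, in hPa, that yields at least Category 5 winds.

910 hPa

Category 5 begins at V = 137 kt.
Required ΔP = (137/6.91)^(1/0.652) = 19.826^1.534 ≈ 97.64 hPa.
P_c ≤ 1008 − 97.64 = 910.36, so the highest integer P_c is 910 hPa.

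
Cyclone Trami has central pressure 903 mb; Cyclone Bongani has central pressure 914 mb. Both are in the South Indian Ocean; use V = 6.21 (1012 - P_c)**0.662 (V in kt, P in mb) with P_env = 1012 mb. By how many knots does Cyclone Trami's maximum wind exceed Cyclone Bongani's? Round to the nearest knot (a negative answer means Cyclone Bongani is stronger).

9 kt

Cyclone Trami: ΔP = 109; V ≈ 6.21 × 109^0.662 ≈ 138.63 kt.
Cyclone Bongani: ΔP = 98; V ≈ 6.21 × 98^0.662 ≈ 129.21 kt.
Difference ≈ 138.63 − 129.21 = 9.42 → 9 kt.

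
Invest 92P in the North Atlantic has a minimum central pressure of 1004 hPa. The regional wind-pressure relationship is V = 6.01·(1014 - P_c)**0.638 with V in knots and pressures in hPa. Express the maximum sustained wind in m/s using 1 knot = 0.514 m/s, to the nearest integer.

13 m/s

ΔP = 1014 − 1004 = 10 hPa.
V ≈ 6.01 × 10^0.638 = 6.01 × 4.345 ≈ 26.114 kt.
26.114 × 0.514 ≈ 13.42 m/s → 13 m/s.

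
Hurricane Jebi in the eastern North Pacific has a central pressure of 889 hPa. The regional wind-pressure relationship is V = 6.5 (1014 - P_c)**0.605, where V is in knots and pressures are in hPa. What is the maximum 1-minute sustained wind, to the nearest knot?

121 kt

ΔP = 1014 − 889 = 125 hPa.
125^0.605 ≈ 18.562.
V ≈ 6.5 × 18.562 ≈ 120.7 kt.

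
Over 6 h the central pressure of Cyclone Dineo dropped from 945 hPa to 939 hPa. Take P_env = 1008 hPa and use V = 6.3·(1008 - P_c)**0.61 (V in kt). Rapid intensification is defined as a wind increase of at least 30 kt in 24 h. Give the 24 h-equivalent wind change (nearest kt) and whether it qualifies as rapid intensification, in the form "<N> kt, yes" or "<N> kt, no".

V₁: ΔP = 63, V ≈ 6.3 × 63^0.61 ≈ 78.87 kt.
V₂: ΔP = 69, V ≈ 6.3 × 69^0.61 ≈ 83.38 kt.
ΔV over 6 h = 4.51 kt → 24 h equivalent = 4.51 × 24/6 ≈ 18.04 kt.
18 kt < 30 kt ⇒ not rapid intensification.

18 kt, no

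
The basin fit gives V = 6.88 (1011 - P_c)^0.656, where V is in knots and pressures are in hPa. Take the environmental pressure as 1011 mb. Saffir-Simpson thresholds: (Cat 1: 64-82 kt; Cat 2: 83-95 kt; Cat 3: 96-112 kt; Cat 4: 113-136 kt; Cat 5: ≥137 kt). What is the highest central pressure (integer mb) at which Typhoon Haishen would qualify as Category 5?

Category 5 begins at V = 137 kt.
Required ΔP = (137/6.88)^(1/0.656) = 19.913^1.524 ≈ 95.58 mb.
P_c ≤ 1011 − 95.58 = 915.42, so the highest integer P_c is 915 mb.

915 mb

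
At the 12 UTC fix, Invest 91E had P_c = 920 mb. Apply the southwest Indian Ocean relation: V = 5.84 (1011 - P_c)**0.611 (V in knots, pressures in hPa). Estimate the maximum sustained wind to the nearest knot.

92 kt

ΔP = 1011 − 920 = 91 mb.
91^0.611 ≈ 15.739.
V ≈ 5.84 × 15.739 ≈ 91.9 kt.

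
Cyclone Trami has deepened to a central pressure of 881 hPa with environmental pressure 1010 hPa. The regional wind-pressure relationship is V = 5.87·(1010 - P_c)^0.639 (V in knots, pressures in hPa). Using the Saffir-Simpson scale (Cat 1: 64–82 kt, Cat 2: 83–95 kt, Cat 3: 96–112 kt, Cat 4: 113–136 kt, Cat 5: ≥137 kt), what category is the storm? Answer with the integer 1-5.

4

ΔP = 1010 − 881 = 129 hPa.
V ≈ 5.87 × 129^0.639 = 5.87 × 22.32 ≈ 131 kt.
131 kt falls in the Category 4 band.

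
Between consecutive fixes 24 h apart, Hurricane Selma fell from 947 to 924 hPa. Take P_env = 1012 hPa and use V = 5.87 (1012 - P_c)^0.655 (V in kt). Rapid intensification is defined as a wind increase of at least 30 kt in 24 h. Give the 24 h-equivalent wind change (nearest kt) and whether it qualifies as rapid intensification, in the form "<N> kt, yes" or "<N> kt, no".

20 kt, no

V₁: ΔP = 65, V ≈ 5.87 × 65^0.655 ≈ 90.38 kt.
V₂: ΔP = 88, V ≈ 5.87 × 88^0.655 ≈ 110.22 kt.
ΔV over 24 h = 19.84 kt → 24 h equivalent = 19.84 × 24/24 ≈ 19.84 kt.
20 kt < 30 kt ⇒ not rapid intensification.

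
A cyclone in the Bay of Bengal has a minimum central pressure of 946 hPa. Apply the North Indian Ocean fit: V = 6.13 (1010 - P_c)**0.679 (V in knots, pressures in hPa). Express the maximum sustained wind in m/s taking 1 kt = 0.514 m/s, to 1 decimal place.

ΔP = 1010 − 946 = 64 hPa.
V ≈ 6.13 × 64^0.679 = 6.13 × 16.842 ≈ 103.242 kt.
103.242 × 0.514 ≈ 53.07 m/s → 53.1 m/s.

53.1 m/s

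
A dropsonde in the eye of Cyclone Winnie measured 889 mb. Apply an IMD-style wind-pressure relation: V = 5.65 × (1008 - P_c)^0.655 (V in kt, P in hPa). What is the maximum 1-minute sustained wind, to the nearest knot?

ΔP = 1008 − 889 = 119 mb.
119^0.655 ≈ 22.881.
V ≈ 5.65 × 22.881 ≈ 129.3 kt.

129 kt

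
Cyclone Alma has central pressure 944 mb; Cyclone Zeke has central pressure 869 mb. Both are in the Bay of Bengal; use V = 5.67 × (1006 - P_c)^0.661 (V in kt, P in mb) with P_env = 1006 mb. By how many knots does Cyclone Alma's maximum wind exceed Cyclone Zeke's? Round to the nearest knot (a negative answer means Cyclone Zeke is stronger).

-60 kt

Cyclone Alma: ΔP = 62; V ≈ 5.67 × 62^0.661 ≈ 86.77 kt.
Cyclone Zeke: ΔP = 137; V ≈ 5.67 × 137^0.661 ≈ 146.54 kt.
Difference ≈ 86.77 − 146.54 = -59.77 → -60 kt.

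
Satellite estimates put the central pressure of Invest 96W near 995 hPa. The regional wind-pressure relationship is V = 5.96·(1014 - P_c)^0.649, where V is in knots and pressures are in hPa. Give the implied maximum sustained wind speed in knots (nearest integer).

ΔP = 1014 − 995 = 19 hPa.
19^0.649 ≈ 6.759.
V ≈ 5.96 × 6.759 ≈ 40.3 kt.

40 kt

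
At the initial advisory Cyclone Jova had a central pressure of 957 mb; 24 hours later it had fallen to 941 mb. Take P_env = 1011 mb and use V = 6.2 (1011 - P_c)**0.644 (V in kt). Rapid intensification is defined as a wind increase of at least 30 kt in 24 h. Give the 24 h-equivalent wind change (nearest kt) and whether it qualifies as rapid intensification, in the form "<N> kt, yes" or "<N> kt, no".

15 kt, no

V₁: ΔP = 54, V ≈ 6.2 × 54^0.644 ≈ 80.92 kt.
V₂: ΔP = 70, V ≈ 6.2 × 70^0.644 ≈ 95.64 kt.
ΔV over 24 h = 14.72 kt → 24 h equivalent = 14.72 × 24/24 ≈ 14.72 kt.
15 kt < 30 kt ⇒ not rapid intensification.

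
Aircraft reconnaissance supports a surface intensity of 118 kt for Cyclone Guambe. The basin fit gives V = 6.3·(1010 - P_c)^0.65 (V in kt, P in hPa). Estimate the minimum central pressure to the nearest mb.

ΔP = (V / 6.3)^(1/0.65) = (118/6.3)^1.538.
118/6.3 = 18.730; 18.730^1.538 ≈ 90.73 mb.
P_c = 1010 − 90.73 = 919.27 ≈ 919 mb.

919 mb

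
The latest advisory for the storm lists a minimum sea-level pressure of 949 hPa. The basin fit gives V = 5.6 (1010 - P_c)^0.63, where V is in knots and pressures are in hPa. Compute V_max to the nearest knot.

ΔP = 1010 − 949 = 61 hPa.
61^0.63 ≈ 13.328.
V ≈ 5.6 × 13.328 ≈ 74.6 kt.

75 kt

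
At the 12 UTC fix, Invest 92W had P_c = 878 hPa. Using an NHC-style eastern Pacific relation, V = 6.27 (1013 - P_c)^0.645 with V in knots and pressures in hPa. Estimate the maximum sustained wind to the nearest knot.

ΔP = 1013 − 878 = 135 hPa.
135^0.645 ≈ 23.663.
V ≈ 6.27 × 23.663 ≈ 148.4 kt.

148 kt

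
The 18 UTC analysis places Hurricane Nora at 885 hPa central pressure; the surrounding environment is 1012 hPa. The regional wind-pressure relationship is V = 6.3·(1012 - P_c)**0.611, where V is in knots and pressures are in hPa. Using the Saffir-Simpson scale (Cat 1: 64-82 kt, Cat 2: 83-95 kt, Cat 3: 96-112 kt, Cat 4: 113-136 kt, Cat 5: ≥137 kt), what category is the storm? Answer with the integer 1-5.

ΔP = 1012 − 885 = 127 hPa.
V ≈ 6.3 × 127^0.611 = 6.3 × 19.29 ≈ 122 kt.
122 kt falls in the Category 4 band.

4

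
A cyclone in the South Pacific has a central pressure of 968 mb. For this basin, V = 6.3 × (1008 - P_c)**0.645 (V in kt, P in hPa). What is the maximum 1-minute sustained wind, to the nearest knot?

68 kt

ΔP = 1008 − 968 = 40 mb.
40^0.645 ≈ 10.798.
V ≈ 6.3 × 10.798 ≈ 68.0 kt.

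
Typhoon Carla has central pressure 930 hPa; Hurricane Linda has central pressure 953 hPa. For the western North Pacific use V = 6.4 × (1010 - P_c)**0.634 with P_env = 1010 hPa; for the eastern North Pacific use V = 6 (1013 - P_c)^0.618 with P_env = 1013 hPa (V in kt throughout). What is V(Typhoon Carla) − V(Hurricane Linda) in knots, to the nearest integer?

Typhoon Carla: ΔP = 80; V ≈ 6.4 × 80^0.634 ≈ 102.98 kt.
Hurricane Linda: ΔP = 60; V ≈ 6 × 60^0.618 ≈ 75.34 kt.
Difference ≈ 102.98 − 75.34 = 27.64 → 28 kt.

28 kt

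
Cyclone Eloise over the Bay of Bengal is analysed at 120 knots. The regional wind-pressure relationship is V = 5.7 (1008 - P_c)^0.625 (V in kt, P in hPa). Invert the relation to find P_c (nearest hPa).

877 hPa

ΔP = (V / 5.7)^(1/0.625) = (120/5.7)^1.600.
120/5.7 = 21.053; 21.053^1.600 ≈ 131.01 hPa.
P_c = 1008 − 131.01 = 876.99 ≈ 877 hPa.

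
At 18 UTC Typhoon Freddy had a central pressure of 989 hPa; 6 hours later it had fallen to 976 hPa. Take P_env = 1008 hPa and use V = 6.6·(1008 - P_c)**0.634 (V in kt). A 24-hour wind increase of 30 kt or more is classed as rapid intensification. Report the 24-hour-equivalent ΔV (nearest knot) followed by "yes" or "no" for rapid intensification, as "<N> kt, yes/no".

V₁: ΔP = 19, V ≈ 6.6 × 19^0.634 ≈ 42.68 kt.
V₂: ΔP = 32, V ≈ 6.6 × 32^0.634 ≈ 59.40 kt.
ΔV over 6 h = 16.72 kt → 24 h equivalent = 16.72 × 24/6 ≈ 66.88 kt.
67 kt ≥ 30 kt ⇒ rapid intensification.

67 kt, yes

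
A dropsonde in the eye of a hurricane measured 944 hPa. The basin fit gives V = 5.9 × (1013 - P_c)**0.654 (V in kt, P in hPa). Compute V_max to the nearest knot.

ΔP = 1013 − 944 = 69 hPa.
69^0.654 ≈ 15.944.
V ≈ 5.9 × 15.944 ≈ 94.1 kt.

94 kt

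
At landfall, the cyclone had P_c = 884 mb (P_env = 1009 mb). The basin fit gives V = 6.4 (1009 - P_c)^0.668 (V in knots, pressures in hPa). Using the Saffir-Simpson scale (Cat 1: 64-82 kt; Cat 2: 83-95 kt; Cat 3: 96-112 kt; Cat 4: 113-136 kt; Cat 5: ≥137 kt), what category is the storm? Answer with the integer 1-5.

ΔP = 1009 − 884 = 125 mb.
V ≈ 6.4 × 125^0.668 = 6.4 × 25.16 ≈ 161 kt.
161 kt falls in the Category 5 band.

5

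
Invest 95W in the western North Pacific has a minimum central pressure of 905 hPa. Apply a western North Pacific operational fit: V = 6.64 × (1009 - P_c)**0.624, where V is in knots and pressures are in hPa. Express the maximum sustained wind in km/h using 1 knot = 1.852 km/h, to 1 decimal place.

223.1 km/h

ΔP = 1009 − 905 = 104 hPa.
V ≈ 6.64 × 104^0.624 = 6.64 × 18.140 ≈ 120.447 kt.
120.447 × 1.852 ≈ 223.07 km/h → 223.1 km/h.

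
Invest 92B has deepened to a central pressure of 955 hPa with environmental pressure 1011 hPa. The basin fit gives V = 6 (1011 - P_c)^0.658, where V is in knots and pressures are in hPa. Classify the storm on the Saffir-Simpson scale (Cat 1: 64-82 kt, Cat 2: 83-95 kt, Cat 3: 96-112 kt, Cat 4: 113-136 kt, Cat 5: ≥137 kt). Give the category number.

ΔP = 1011 − 955 = 56 hPa.
V ≈ 6 × 56^0.658 = 6 × 14.14 ≈ 85 kt.
85 kt falls in the Category 2 band.

2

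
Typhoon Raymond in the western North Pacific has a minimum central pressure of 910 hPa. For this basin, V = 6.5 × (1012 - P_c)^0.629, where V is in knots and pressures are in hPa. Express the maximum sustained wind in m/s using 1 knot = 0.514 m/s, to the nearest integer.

61 m/s

ΔP = 1012 − 910 = 102 hPa.
V ≈ 6.5 × 102^0.629 = 6.5 × 18.340 ≈ 119.213 kt.
119.213 × 0.514 ≈ 61.28 m/s → 61 m/s.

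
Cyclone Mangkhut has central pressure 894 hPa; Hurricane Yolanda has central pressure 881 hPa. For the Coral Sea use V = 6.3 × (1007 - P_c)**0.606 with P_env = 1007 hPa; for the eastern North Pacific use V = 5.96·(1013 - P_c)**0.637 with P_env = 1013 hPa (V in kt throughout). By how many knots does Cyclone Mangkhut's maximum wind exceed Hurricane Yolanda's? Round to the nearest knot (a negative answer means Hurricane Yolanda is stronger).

-23 kt

Cyclone Mangkhut: ΔP = 113; V ≈ 6.3 × 113^0.606 ≈ 110.54 kt.
Hurricane Yolanda: ΔP = 132; V ≈ 5.96 × 132^0.637 ≈ 133.68 kt.
Difference ≈ 110.54 − 133.68 = -23.14 → -23 kt.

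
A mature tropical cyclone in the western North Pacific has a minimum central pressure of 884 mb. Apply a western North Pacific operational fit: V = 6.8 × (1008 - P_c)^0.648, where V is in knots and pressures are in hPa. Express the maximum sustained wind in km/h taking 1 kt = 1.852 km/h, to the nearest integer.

286 km/h

ΔP = 1008 − 884 = 124 mb.
V ≈ 6.8 × 124^0.648 = 6.8 × 22.727 ≈ 154.542 kt.
154.542 × 1.852 ≈ 286.21 km/h → 286 km/h.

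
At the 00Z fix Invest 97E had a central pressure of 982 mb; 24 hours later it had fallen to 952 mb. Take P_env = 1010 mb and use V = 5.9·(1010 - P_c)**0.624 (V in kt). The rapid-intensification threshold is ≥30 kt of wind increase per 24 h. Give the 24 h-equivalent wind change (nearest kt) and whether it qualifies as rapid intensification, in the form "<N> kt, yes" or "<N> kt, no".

27 kt, no

V₁: ΔP = 28, V ≈ 5.9 × 28^0.624 ≈ 47.19 kt.
V₂: ΔP = 58, V ≈ 5.9 × 58^0.624 ≈ 74.34 kt.
ΔV over 24 h = 27.15 kt → 24 h equivalent = 27.15 × 24/24 ≈ 27.15 kt.
27 kt < 30 kt ⇒ not rapid intensification.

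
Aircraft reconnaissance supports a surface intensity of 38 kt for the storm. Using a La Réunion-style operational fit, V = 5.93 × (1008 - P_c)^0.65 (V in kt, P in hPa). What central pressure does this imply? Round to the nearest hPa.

991 hPa

ΔP = (V / 5.93)^(1/0.65) = (38/5.93)^1.538.
38/5.93 = 6.408; 6.408^1.538 ≈ 17.42 hPa.
P_c = 1008 − 17.42 = 990.58 ≈ 991 hPa.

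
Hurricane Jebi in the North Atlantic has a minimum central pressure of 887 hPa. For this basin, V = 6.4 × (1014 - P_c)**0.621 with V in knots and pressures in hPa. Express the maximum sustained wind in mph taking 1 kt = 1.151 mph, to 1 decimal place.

ΔP = 1014 − 887 = 127 hPa.
V ≈ 6.4 × 127^0.621 = 6.4 × 20.252 ≈ 129.611 kt.
129.611 × 1.151 ≈ 149.18 mph → 149.2 mph.

149.2 mph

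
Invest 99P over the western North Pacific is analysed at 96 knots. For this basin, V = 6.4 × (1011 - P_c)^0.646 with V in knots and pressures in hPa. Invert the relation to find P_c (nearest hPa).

945 hPa

ΔP = (V / 6.4)^(1/0.646) = (96/6.4)^1.548.
96/6.4 = 15.000; 15.000^1.548 ≈ 66.16 hPa.
P_c = 1011 − 66.16 = 944.84 ≈ 945 hPa.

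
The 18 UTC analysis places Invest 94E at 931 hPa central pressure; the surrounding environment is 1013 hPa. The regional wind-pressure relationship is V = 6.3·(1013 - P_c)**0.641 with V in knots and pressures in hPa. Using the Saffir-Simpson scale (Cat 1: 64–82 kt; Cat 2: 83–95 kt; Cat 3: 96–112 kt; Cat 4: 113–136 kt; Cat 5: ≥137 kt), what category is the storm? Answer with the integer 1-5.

3

ΔP = 1013 − 931 = 82 hPa.
V ≈ 6.3 × 82^0.641 = 6.3 × 16.86 ≈ 106 kt.
106 kt falls in the Category 3 band.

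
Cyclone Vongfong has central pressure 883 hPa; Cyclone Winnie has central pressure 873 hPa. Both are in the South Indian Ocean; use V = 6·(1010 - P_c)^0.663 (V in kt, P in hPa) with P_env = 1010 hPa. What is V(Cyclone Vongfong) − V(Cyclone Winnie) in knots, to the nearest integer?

-8 kt

Cyclone Vongfong: ΔP = 127; V ≈ 6 × 127^0.663 ≈ 148.93 kt.
Cyclone Winnie: ΔP = 137; V ≈ 6 × 137^0.663 ≈ 156.60 kt.
Difference ≈ 148.93 − 156.60 = -7.67 → -8 kt.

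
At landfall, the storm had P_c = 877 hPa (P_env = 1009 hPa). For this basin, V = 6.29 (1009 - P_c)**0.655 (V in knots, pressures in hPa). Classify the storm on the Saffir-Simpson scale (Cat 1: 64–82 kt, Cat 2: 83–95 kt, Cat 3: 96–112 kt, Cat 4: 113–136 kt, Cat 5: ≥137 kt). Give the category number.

ΔP = 1009 − 877 = 132 hPa.
V ≈ 6.29 × 132^0.655 = 6.29 × 24.49 ≈ 154 kt.
154 kt falls in the Category 5 band.

5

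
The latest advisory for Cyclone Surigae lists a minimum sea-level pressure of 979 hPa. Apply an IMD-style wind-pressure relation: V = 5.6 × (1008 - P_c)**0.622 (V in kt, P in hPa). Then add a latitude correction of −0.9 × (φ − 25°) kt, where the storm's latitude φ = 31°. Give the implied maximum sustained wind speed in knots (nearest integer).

40 kt

ΔP = 1008 − 979 = 29 hPa.
29^0.622 ≈ 8.121.
V ≈ 5.6 × 8.121 ≈ 45.5 kt.
Latitude correction: −0.9 × (31 − 25) = -5.4 kt.
Corrected V ≈ 40.1 kt → 40 kt.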